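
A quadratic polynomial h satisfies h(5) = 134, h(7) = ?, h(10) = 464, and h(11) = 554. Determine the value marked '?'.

The 3 known points determine the degree-2 polynomial uniquely.
Write h(t) = at^2 + bt + c. Substituting each data point gives a linear system:
  25a + 5b + c = 134
  100a + 10b + c = 464
  121a + 11b + c = 554
Solving the system yields a = 4, b = 6, c = 4.
So h(t) = 4t^2 + 6t + 4.
Then h(7) = 242.

242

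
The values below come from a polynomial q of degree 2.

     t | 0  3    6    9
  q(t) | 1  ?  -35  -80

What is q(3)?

The 3 known points determine the degree-2 polynomial uniquely.
Write q(t) = at^2 + bt + c. Substituting each data point gives a linear system:
  c = 1
  36a + 6b + c = -35
  81a + 9b + c = -80
Solving the system yields a = -1, b = 0, c = 1.
So q(t) = -t² + 1.
Then q(3) = -8.

-8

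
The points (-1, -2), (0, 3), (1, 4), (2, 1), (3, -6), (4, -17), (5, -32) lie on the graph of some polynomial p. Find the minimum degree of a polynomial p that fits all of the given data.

Forward differences of the values at n = -1, 0, 1, 2, 3, 4, 5:
  p  : -2  3  4  1  -6  -17  -32
  Δ  : 5  1  -3  -7  -11  -15
  Δ^2: -4  -4  -4  -4  -4
  Δ^3: 0  0  0  0
  Δ^4: 0  0  0
  Δ^5: 0  0
  Δ^6: 0
The second differences are constant (-4) and nonzero, while all higher differences vanish, so the minimal degree is 2.

2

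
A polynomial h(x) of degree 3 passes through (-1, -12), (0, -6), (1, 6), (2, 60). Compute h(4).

438

Write h(x) = ax^3 + bx^2 + cx + d. Substituting each data point gives a linear system:
  -a + b - c + d = -12
  d = -6
  a + b + c + d = 6
  8a + 4b + 2c + d = 60
Solving the system yields a = 6, b = 3, c = 3, d = -6.
So h(x) = 6x³ + 3x² + 3x - 6.
Then h(4) = 438.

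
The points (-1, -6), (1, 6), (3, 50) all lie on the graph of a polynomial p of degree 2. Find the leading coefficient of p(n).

Write p(n) = an^2 + bn + c. Substituting each data point gives a linear system:
  a - b + c = -6
  a + b + c = 6
  9a + 3b + c = 50
Solving the system yields a = 4, b = 6, c = -4.
So p(n) = 4n² + 6n - 4.
The leading coefficient is 4.

4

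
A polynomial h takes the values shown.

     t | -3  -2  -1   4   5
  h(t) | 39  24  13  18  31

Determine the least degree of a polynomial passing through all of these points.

Divided differences on the nodes -3, -2, -1, 4, 5:
  order 0: 39  24  13  18  31
  order 1: -15  -11  1  13
  order 2: 2  2  2
  order 3: 0  0
  order 4: 0
The order-2 divided differences are all 2 (nonzero) and every higher order vanishes, so the data lies on a polynomial of degree exactly 2.

2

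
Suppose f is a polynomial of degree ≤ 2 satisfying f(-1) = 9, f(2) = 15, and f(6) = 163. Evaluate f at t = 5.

111

Write f(t) = at^2 + bt + c. Substituting each data point gives a linear system:
  a - b + c = 9
  4a + 2b + c = 15
  36a + 6b + c = 163
Solving the system yields a = 5, b = -3, c = 1.
So f(t) = 5t^2 - 3t + 1.
Then f(5) = 111.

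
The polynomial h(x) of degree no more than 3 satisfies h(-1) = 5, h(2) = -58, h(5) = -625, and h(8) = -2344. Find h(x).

h(x) = -4x^3 - 4x^2 - 5x

Using the Lagrange interpolation formula with nodes -1, 2, 5, 8:
  L_0(x) = (x - 2)(x - 5)(x - 8) / -162
  L_1(x) = (x + 1)(x - 5)(x - 8) / 54
  L_2(x) = (x + 1)(x - 2)(x - 8) / -54
  L_3(x) = (x + 1)(x - 2)(x - 5) / 162
Then h(x) = 5·L_0(x) - 58·L_1(x) - 625·L_2(x) - 2344·L_3(x).
Expanding and collecting terms gives h(x) = -4x^3 - 4x^2 - 5x.
Check: h(-1) = 5. ✓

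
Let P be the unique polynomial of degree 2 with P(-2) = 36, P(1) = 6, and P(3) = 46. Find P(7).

Using the Lagrange interpolation formula with nodes -2, 1, 3:
  L_0(u) = (u - 1)(u - 3) / 15
  L_1(u) = (u + 2)(u - 3) / -6
  L_2(u) = (u + 2)(u - 1) / 10
Then P(u) = 36·L_0(u) + 6·L_1(u) + 46·L_2(u).
Expanding and collecting terms gives P(u) = 6u^2 - 4u + 4.
Evaluating at u = 7: P(7) = 270.

270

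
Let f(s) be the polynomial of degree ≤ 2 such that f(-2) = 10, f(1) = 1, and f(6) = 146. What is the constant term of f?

-4

Write f(s) = as^2 + bs + c. Substituting each data point gives a linear system:
  4a - 2b + c = 10
  a + b + c = 1
  36a + 6b + c = 146
Solving the system yields a = 4, b = 1, c = -4.
So f(s) = 4s^2 + s - 4.
The constant term is -4.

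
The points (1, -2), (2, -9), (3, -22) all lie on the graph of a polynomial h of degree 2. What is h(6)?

-97

Write h(s) = as^2 + bs + c. Substituting each data point gives a linear system:
  a + b + c = -2
  4a + 2b + c = -9
  9a + 3b + c = -22
Solving the system yields a = -3, b = 2, c = -1.
So h(s) = -3s^2 + 2s - 1.
Then h(6) = -97.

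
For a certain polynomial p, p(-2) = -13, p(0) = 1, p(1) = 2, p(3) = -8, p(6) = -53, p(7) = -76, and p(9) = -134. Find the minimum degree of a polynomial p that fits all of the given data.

Divided differences on the nodes -2, 0, 1, 3, 6, 7, 9:
  order 0: -13  1  2  -8  -53  -76  -134
  order 1: 7  1  -5  -15  -23  -29
  order 2: -2  -2  -2  -2  -2
  order 3: 0  0  0  0
  order 4: 0  0  0
  order 5: 0  0
  order 6: 0
The order-2 divided differences are all -2 (nonzero) and every higher order vanishes, so the data lies on a polynomial of degree exactly 2.

2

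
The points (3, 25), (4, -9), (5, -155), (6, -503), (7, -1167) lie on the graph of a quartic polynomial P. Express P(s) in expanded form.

P(s) = -s^4 + 3s^3 + 5s^2 - 5s - 5

Using the Lagrange interpolation formula with nodes 3, 4, 5, 6, 7:
  L_0(s) = (s - 4)(s - 5)(s - 6)(s - 7) / 24
  L_1(s) = (s - 3)(s - 5)(s - 6)(s - 7) / -6
  L_2(s) = (s - 3)(s - 4)(s - 6)(s - 7) / 4
  L_3(s) = (s - 3)(s - 4)(s - 5)(s - 7) / -6
  L_4(s) = (s - 3)(s - 4)(s - 5)(s - 6) / 24
Then P(s) = 25·L_0(s) - 9·L_1(s) - 155·L_2(s) - 503·L_3(s) - 1167·L_4(s).
Expanding and collecting terms gives P(s) = -s⁴ + 3s³ + 5s² - 5s - 5.
Check: P(4) = -9. ✓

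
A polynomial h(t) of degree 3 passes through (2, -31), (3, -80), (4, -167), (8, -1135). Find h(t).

h(t) = -2t^3 - t^2 - 6t + 1

Using the Lagrange interpolation formula with nodes 2, 3, 4, 8:
  L_0(t) = (t - 3)(t - 4)(t - 8) / -12
  L_1(t) = (t - 2)(t - 4)(t - 8) / 5
  L_2(t) = (t - 2)(t - 3)(t - 8) / -8
  L_3(t) = (t - 2)(t - 3)(t - 4) / 120
Then h(t) = -31·L_0(t) - 80·L_1(t) - 167·L_2(t) - 1135·L_3(t).
Expanding and collecting terms gives h(t) = -2t^3 - t^2 - 6t + 1.
Check: h(4) = -167. ✓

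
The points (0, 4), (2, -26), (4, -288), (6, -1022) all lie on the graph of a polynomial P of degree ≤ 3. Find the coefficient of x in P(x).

3

Write P(x) = ax^3 + bx^2 + cx + d. Substituting each data point gives a linear system:
  d = 4
  8a + 4b + 2c + d = -26
  64a + 16b + 4c + d = -288
  216a + 36b + 6c + d = -1022
Solving the system yields a = -5, b = 1, c = 3, d = 4.
So P(x) = -5x³ + x² + 3x + 4.
The coefficient of x is 3.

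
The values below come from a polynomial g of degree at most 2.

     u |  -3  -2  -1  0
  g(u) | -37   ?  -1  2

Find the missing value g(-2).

On equispaced nodes a degree-2 polynomial has vanishing third forward difference, so
  - g(-3) + 3·g(-2) - 3·g(-1) + g(0) = 0.
Substituting the known values and solving for g(-2):
  3·g(-2) = -42
  g(-2) = -14.

-14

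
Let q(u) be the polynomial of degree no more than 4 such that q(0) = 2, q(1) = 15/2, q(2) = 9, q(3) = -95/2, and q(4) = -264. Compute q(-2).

Write q(u) = au^4 + bu^3 + cu^2 + du + e. Substituting each data point gives a linear system:
  e = 2
  a + b + c + d + e = 15/2
  16a + 8b + 4c + 2d + e = 9
  81a + 27b + 9c + 3d + e = -95/2
  256a + 64b + 16c + 4d + e = -264
Solving the system yields a = -2, b = 3, c = 3, d = 3/2, e = 2.
So q(u) = -2u^4 + 3u^3 + 3u^2 + (3/2)u + 2.
Then q(-2) = -45.

-45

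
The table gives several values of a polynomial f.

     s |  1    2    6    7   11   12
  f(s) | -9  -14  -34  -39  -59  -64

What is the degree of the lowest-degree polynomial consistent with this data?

Divided differences on the nodes 1, 2, 6, 7, 11, 12:
  order 0: -9  -14  -34  -39  -59  -64
  order 1: -5  -5  -5  -5  -5
  order 2: 0  0  0  0
  order 3: 0  0  0
  order 4: 0  0
  order 5: 0
The order-1 divided differences are all -5 (nonzero) and every higher order vanishes, so the data lies on a polynomial of degree exactly 1.

1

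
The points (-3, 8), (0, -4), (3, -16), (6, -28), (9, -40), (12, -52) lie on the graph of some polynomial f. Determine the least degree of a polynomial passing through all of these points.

Forward differences of the values at u = -3, 0, 3, 6, 9, 12:
  f  : 8  -4  -16  -28  -40  -52
  Δ  : -12  -12  -12  -12  -12
  Δ^2: 0  0  0  0
  Δ^3: 0  0  0
  Δ^4: 0  0
  Δ^5: 0
The first differences are constant (-12) and nonzero, while all higher differences vanish, so the minimal degree is 1.

1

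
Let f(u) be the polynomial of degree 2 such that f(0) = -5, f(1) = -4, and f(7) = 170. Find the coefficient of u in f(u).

Write f(u) = au^2 + bu + c. Substituting each data point gives a linear system:
  c = -5
  a + b + c = -4
  49a + 7b + c = 170
Solving the system yields a = 4, b = -3, c = -5.
So f(u) = 4u^2 - 3u - 5.
The coefficient of u is -3.

-3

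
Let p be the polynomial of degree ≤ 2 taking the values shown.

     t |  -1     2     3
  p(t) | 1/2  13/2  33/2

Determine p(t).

p(t) = 2t^2 - 3/2

Using the Lagrange interpolation formula with nodes -1, 2, 3:
  L_0(t) = (t - 2)(t - 3) / 12
  L_1(t) = (t + 1)(t - 3) / -3
  L_2(t) = (t + 1)(t - 2) / 4
Then p(t) = 1/2·L_0(t) + 13/2·L_1(t) + 33/2·L_2(t).
Expanding and collecting terms gives p(t) = 2t² - 3/2.
Check: p(-1) = 1/2. ✓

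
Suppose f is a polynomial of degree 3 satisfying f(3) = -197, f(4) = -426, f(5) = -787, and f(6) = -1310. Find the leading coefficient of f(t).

Write f(t) = at^3 + bt^2 + ct + d. Substituting each data point gives a linear system:
  27a + 9b + 3c + d = -197
  64a + 16b + 4c + d = -426
  125a + 25b + 5c + d = -787
  216a + 36b + 6c + d = -1310
Solving the system yields a = -5, b = -6, c = -2, d = -2.
So f(t) = -5t^3 - 6t^2 - 2t - 2.
The leading coefficient is -5.

-5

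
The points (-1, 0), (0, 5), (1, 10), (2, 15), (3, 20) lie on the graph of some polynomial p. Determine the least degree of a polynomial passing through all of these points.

Forward differences of the values at x = -1, 0, 1, 2, 3:
  p  : 0  5  10  15  20
  Δ  : 5  5  5  5
  Δ^2: 0  0  0
  Δ^3: 0  0
  Δ^4: 0
The first differences are constant (5) and nonzero, while all higher differences vanish, so the minimal degree is 1.

1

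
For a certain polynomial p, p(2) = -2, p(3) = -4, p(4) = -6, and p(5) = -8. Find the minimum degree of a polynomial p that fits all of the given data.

Forward differences of the values at x = 2, 3, 4, 5:
  p  : -2  -4  -6  -8
  Δ  : -2  -2  -2
  Δ^2: 0  0
  Δ^3: 0
The first differences are constant (-2) and nonzero, while all higher differences vanish, so the minimal degree is 1.

1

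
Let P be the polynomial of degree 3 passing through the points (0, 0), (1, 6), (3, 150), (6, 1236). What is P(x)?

Using the Lagrange interpolation formula with nodes 0, 1, 3, 6:
  L_0(x) = (x - 1)(x - 3)(x - 6) / -18
  L_1(x) = x(x - 3)(x - 6) / 10
  L_2(x) = x(x - 1)(x - 6) / -18
  L_3(x) = x(x - 1)(x - 3) / 90
Then P(x) = 0·L_0(x) + 6·L_1(x) + 150·L_2(x) + 1236·L_3(x).
Expanding and collecting terms gives P(x) = 6x^3 - 2x^2 + 2x.
Check: P(0) = 0. ✓

P(x) = 6x^3 - 2x^2 + 2x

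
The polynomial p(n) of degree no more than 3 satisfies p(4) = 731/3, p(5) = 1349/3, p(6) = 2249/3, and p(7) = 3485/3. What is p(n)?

p(n) = 3n^3 + 2n^2 + 5n - 1/3

Write p(n) = an^3 + bn^2 + cn + d. Substituting each data point gives a linear system:
  64a + 16b + 4c + d = 731/3
  125a + 25b + 5c + d = 1349/3
  216a + 36b + 6c + d = 2249/3
  343a + 49b + 7c + d = 3485/3
Solving the system yields a = 3, b = 2, c = 5, d = -1/3.
So p(n) = 3n^3 + 2n^2 + 5n - 1/3.
Check: p(7) = 3485/3. ✓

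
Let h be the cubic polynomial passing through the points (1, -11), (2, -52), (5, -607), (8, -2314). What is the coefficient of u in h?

Write h(u) = au^3 + bu^2 + cu + d. Substituting each data point gives a linear system:
  a + b + c + d = -11
  8a + 4b + 2c + d = -52
  125a + 25b + 5c + d = -607
  512a + 64b + 8c + d = -2314
Solving the system yields a = -4, b = -4, c = -1, d = -2.
So h(u) = -4u^3 - 4u^2 - u - 2.
The coefficient of u is -1.

-1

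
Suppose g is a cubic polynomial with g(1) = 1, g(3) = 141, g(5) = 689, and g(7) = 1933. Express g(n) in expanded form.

g(n) = 6n^3 - 3n^2 + 4n - 6

Write g(n) = an^3 + bn^2 + cn + d. Substituting each data point gives a linear system:
  a + b + c + d = 1
  27a + 9b + 3c + d = 141
  125a + 25b + 5c + d = 689
  343a + 49b + 7c + d = 1933
Solving the system yields a = 6, b = -3, c = 4, d = -6.
So g(n) = 6n^3 - 3n^2 + 4n - 6.
Check: g(5) = 689. ✓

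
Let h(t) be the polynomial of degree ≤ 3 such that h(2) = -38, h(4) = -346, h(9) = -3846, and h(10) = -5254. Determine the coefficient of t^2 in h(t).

Write h(t) = at^3 + bt^2 + ct + d. Substituting each data point gives a linear system:
  8a + 4b + 2c + d = -38
  64a + 16b + 4c + d = -346
  729a + 81b + 9c + d = -3846
  1000a + 100b + 10c + d = -5254
Solving the system yields a = -5, b = -3, c = 4, d = 6.
So h(t) = -5t^3 - 3t^2 + 4t + 6.
The coefficient of t^2 is -3.

-3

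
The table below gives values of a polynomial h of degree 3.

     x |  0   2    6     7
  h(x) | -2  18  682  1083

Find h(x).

Write h(x) = ax^3 + bx^2 + cx + d. Substituting each data point gives a linear system:
  d = -2
  8a + 4b + 2c + d = 18
  216a + 36b + 6c + d = 682
  343a + 49b + 7c + d = 1083
Solving the system yields a = 3, b = 2, c = -6, d = -2.
So h(x) = 3x^3 + 2x^2 - 6x - 2.
Check: h(2) = 18. ✓

h(x) = 3x^3 + 2x^2 - 6x - 2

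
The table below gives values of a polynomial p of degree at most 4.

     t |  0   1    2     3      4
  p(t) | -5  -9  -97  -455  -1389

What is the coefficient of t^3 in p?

-1

Write p(t) = at^4 + bt^3 + ct^2 + dt + e. Substituting each data point gives a linear system:
  e = -5
  a + b + c + d + e = -9
  16a + 8b + 4c + 2d + e = -97
  81a + 27b + 9c + 3d + e = -455
  256a + 64b + 16c + 4d + e = -1389
Solving the system yields a = -5, b = -1, c = -4, d = 6, e = -5.
So p(t) = -5t^4 - t^3 - 4t^2 + 6t - 5.
The coefficient of t^3 is -1.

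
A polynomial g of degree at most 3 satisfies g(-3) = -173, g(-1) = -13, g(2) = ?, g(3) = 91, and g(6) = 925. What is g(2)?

The 4 known points determine the degree-3 polynomial uniquely.
Write g(s) = as^3 + bs^2 + cs + d. Substituting each data point gives a linear system:
  -27a + 9b - 3c + d = -173
  -a + b - c + d = -13
  27a + 9b + 3c + d = 91
  216a + 36b + 6c + d = 925
Solving the system yields a = 5, b = -4, c = -1, d = -5.
So g(s) = 5s³ - 4s² - s - 5.
Then g(2) = 17.

17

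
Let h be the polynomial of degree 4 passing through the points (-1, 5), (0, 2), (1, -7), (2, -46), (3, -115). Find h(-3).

209

Write h(n) = an^4 + bn^3 + cn^2 + dn + e. Substituting each data point gives a linear system:
  a - b + c - d + e = 5
  e = 2
  a + b + c + d + e = -7
  16a + 8b + 4c + 2d + e = -46
  81a + 27b + 9c + 3d + e = -115
Solving the system yields a = 1, b = -6, c = -4, d = 0, e = 2.
So h(n) = n^4 - 6n^3 - 4n^2 + 2.
Then h(-3) = 209.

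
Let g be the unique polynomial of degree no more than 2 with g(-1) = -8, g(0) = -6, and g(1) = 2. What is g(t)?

Write g(t) = at^2 + bt + c. Substituting each data point gives a linear system:
  a - b + c = -8
  c = -6
  a + b + c = 2
Solving the system yields a = 3, b = 5, c = -6.
So g(t) = 3t^2 + 5t - 6.
Check: g(-1) = -8. ✓

g(t) = 3t^2 + 5t - 6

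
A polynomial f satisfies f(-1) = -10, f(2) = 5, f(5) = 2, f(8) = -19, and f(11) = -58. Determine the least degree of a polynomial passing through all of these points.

Forward differences of the values at n = -1, 2, 5, 8, 11:
  f  : -10  5  2  -19  -58
  Δ  : 15  -3  -21  -39
  Δ^2: -18  -18  -18
  Δ^3: 0  0
  Δ^4: 0
The second differences are constant (-18) and nonzero, while all higher differences vanish, so the minimal degree is 2.

2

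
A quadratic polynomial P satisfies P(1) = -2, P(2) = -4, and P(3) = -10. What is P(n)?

P(n) = -2n^2 + 4n - 4

Write P(n) = an^2 + bn + c. Substituting each data point gives a linear system:
  a + b + c = -2
  4a + 2b + c = -4
  9a + 3b + c = -10
Solving the system yields a = -2, b = 4, c = -4.
So P(n) = -2n^2 + 4n - 4.
Check: P(1) = -2. ✓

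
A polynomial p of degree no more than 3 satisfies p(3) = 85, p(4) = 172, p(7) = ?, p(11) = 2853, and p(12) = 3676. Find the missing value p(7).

The 4 known points determine the degree-3 polynomial uniquely.
Write p(x) = ax^3 + bx^2 + cx + d. Substituting each data point gives a linear system:
  27a + 9b + 3c + d = 85
  64a + 16b + 4c + d = 172
  1331a + 121b + 11c + d = 2853
  1728a + 144b + 12c + d = 3676
Solving the system yields a = 2, b = 1, c = 6, d = 4.
So p(x) = 2x³ + x² + 6x + 4.
Then p(7) = 781.

781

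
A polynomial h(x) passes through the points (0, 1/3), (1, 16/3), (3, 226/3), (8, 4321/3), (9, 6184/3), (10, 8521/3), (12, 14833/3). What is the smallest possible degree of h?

3

Divided differences on the nodes 0, 1, 3, 8, 9, 10, 12:
  order 0: 1/3  16/3  226/3  4321/3  6184/3  8521/3  14833/3
  order 1: 5  35  273  621  779  1052
  order 2: 10  34  58  79  91
  order 3: 3  3  3  3
  order 4: 0  0  0
  order 5: 0  0
  order 6: 0
The order-3 divided differences are all 3 (nonzero) and every higher order vanishes, so the data lies on a polynomial of degree exactly 3.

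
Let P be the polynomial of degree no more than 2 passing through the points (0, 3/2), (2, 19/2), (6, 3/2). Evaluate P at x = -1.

Using the Lagrange interpolation formula with nodes 0, 2, 6:
  L_0(x) = (x - 2)(x - 6) / 12
  L_1(x) = x(x - 6) / -8
  L_2(x) = x(x - 2) / 24
Then P(x) = 3/2·L_0(x) + 19/2·L_1(x) + 3/2·L_2(x).
Expanding and collecting terms gives P(x) = -x^2 + 6x + 3/2.
Evaluating at x = -1: P(-1) = -11/2.

-11/2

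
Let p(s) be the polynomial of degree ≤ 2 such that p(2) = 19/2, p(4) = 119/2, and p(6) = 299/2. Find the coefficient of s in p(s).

-5

Write p(s) = as^2 + bs + c. Substituting each data point gives a linear system:
  4a + 2b + c = 19/2
  16a + 4b + c = 119/2
  36a + 6b + c = 299/2
Solving the system yields a = 5, b = -5, c = -1/2.
So p(s) = 5s^2 - 5s - 1/2.
The coefficient of s is -5.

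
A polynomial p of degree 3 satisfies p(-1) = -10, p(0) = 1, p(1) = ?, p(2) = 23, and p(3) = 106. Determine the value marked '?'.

0

On equispaced nodes a degree-3 polynomial has vanishing fourth forward difference, so
  p(-1) - 4·p(0) + 6·p(1) - 4·p(2) + p(3) = 0.
Substituting the known values and solving for p(1):
  6·p(1) = 0
  p(1) = 0.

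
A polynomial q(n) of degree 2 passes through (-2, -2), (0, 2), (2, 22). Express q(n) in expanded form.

Using the Lagrange interpolation formula with nodes -2, 0, 2:
  L_0(n) = n(n - 2) / 8
  L_1(n) = (n + 2)(n - 2) / -4
  L_2(n) = (n + 2)n / 8
Then q(n) = -2·L_0(n) + 2·L_1(n) + 22·L_2(n).
Expanding and collecting terms gives q(n) = 2n^2 + 6n + 2.
Check: q(-2) = -2. ✓

q(n) = 2n^2 + 6n + 2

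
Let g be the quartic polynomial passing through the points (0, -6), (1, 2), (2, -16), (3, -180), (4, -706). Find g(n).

Write g(n) = an^4 + bn^3 + cn^2 + dn + e. Substituting each data point gives a linear system:
  e = -6
  a + b + c + d + e = 2
  16a + 8b + 4c + 2d + e = -16
  81a + 27b + 9c + 3d + e = -180
  256a + 64b + 16c + 4d + e = -706
Solving the system yields a = -4, b = 4, c = 3, d = 5, e = -6.
So g(n) = -4n^4 + 4n^3 + 3n^2 + 5n - 6.
Check: g(0) = -6. ✓

g(n) = -4n^4 + 4n^3 + 3n^2 + 5n - 6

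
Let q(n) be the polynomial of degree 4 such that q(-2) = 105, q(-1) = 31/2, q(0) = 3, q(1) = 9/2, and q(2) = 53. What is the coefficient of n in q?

Write q(n) = an^4 + bn^3 + cn^2 + dn + e. Substituting each data point gives a linear system:
  16a - 8b + 4c - 2d + e = 105
  a - b + c - d + e = 31/2
  e = 3
  a + b + c + d + e = 9/2
  16a + 8b + 4c + 2d + e = 53
Solving the system yields a = 4, b = -5/2, c = 3, d = -3, e = 3.
So q(n) = 4n^4 - (5/2)n^3 + 3n^2 - 3n + 3.
The coefficient of n is -3.

-3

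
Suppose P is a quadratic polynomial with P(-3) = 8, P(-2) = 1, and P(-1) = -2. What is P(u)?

Write P(u) = au^2 + bu + c. Substituting each data point gives a linear system:
  9a - 3b + c = 8
  4a - 2b + c = 1
  a - b + c = -2
Solving the system yields a = 2, b = 3, c = -1.
So P(u) = 2u^2 + 3u - 1.
Check: P(-1) = -2. ✓

P(u) = 2u^2 + 3u - 1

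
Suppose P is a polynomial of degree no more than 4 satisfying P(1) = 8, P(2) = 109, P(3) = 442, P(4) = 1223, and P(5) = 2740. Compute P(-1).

Using the Lagrange interpolation formula with nodes 1, 2, 3, 4, 5:
  L_0(x) = (x - 2)(x - 3)(x - 4)(x - 5) / 24
  L_1(x) = (x - 1)(x - 3)(x - 4)(x - 5) / -6
  L_2(x) = (x - 1)(x - 2)(x - 4)(x - 5) / 4
  L_3(x) = (x - 1)(x - 2)(x - 3)(x - 5) / -6
  L_4(x) = (x - 1)(x - 2)(x - 3)(x - 4) / 24
Then P(x) = 8·L_0(x) + 109·L_1(x) + 442·L_2(x) + 1223·L_3(x) + 2740·L_4(x).
Expanding and collecting terms gives P(x) = 3x^4 + 6x^3 + 5x^2 - x - 5.
Evaluating at x = -1: P(-1) = -2.

-2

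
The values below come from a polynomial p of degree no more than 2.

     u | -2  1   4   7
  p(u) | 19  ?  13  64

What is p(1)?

On equispaced nodes a degree-2 polynomial has vanishing third forward difference, so
  - p(-2) + 3·p(1) - 3·p(4) + p(7) = 0.
Substituting the known values and solving for p(1):
  3·p(1) = -6
  p(1) = -2.

-2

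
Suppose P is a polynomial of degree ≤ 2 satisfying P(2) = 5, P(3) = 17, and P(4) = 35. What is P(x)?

P(x) = 3x^2 - 3x - 1

Write P(x) = ax^2 + bx + c. Substituting each data point gives a linear system:
  4a + 2b + c = 5
  9a + 3b + c = 17
  16a + 4b + c = 35
Solving the system yields a = 3, b = -3, c = -1.
So P(x) = 3x^2 - 3x - 1.
Check: P(2) = 5. ✓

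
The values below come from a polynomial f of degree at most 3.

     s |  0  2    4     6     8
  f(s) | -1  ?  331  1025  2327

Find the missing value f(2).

53

On equispaced nodes a degree-3 polynomial has vanishing fourth forward difference, so
  f(0) - 4·f(2) + 6·f(4) - 4·f(6) + f(8) = 0.
Substituting the known values and solving for f(2):
  -4·f(2) = -212
  f(2) = 53.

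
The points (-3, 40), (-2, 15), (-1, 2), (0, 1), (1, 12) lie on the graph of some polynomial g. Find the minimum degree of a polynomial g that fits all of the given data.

Forward differences of the values at n = -3, -2, -1, 0, 1:
  g  : 40  15  2  1  12
  Δ  : -25  -13  -1  11
  Δ^2: 12  12  12
  Δ^3: 0  0
  Δ^4: 0
The second differences are constant (12) and nonzero, while all higher differences vanish, so the minimal degree is 2.

2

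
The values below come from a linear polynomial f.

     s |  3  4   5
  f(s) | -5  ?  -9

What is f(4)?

On equispaced nodes a degree-1 polynomial has vanishing second forward difference, so
  f(3) - 2·f(4) + f(5) = 0.
Substituting the known values and solving for f(4):
  -2·f(4) = 14
  f(4) = -7.

-7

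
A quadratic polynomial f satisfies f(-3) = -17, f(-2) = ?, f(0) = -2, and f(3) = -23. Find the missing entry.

-8

The 3 known points determine the degree-2 polynomial uniquely.
Write f(s) = as^2 + bs + c. Substituting each data point gives a linear system:
  9a - 3b + c = -17
  c = -2
  9a + 3b + c = -23
Solving the system yields a = -2, b = -1, c = -2.
So f(s) = -2s^2 - s - 2.
Then f(-2) = -8.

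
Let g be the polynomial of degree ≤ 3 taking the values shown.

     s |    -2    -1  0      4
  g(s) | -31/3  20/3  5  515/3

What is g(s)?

g(s) = 3s^3 - (1/3)s^2 - 5s + 5

Write g(s) = as^3 + bs^2 + cs + d. Substituting each data point gives a linear system:
  -8a + 4b - 2c + d = -31/3
  -a + b - c + d = 20/3
  d = 5
  64a + 16b + 4c + d = 515/3
Solving the system yields a = 3, b = -1/3, c = -5, d = 5.
So g(s) = 3s^3 - (1/3)s^2 - 5s + 5.
Check: g(0) = 5. ✓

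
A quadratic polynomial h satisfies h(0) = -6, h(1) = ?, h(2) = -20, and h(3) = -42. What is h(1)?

-8

The 3 known points determine the degree-2 polynomial uniquely.
Write h(u) = au^2 + bu + c. Substituting each data point gives a linear system:
  c = -6
  4a + 2b + c = -20
  9a + 3b + c = -42
Solving the system yields a = -5, b = 3, c = -6.
So h(u) = -5u^2 + 3u - 6.
Then h(1) = -8.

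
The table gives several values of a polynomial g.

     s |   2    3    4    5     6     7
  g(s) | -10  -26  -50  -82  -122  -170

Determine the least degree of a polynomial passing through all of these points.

2

Forward differences of the values at s = 2, 3, 4, 5, 6, 7:
  g  : -10  -26  -50  -82  -122  -170
  Δ  : -16  -24  -32  -40  -48
  Δ^2: -8  -8  -8  -8
  Δ^3: 0  0  0
  Δ^4: 0  0
  Δ^5: 0
The second differences are constant (-8) and nonzero, while all higher differences vanish, so the minimal degree is 2.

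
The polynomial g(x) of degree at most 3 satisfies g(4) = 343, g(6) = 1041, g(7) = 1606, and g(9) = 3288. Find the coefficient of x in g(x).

5

Write g(x) = ax^3 + bx^2 + cx + d. Substituting each data point gives a linear system:
  64a + 16b + 4c + d = 343
  216a + 36b + 6c + d = 1041
  343a + 49b + 7c + d = 1606
  729a + 81b + 9c + d = 3288
Solving the system yields a = 4, b = 4, c = 5, d = 3.
So g(x) = 4x^3 + 4x^2 + 5x + 3.
The coefficient of x is 5.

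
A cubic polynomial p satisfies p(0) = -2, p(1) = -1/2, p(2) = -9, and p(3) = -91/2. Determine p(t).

p(t) = -3t^3 + 4t^2 + (1/2)t - 2

Using the Lagrange interpolation formula with nodes 0, 1, 2, 3:
  L_0(t) = (t - 1)(t - 2)(t - 3) / -6
  L_1(t) = t(t - 2)(t - 3) / 2
  L_2(t) = t(t - 1)(t - 3) / -2
  L_3(t) = t(t - 1)(t - 2) / 6
Then p(t) = -2·L_0(t) - 1/2·L_1(t) - 9·L_2(t) - 91/2·L_3(t).
Expanding and collecting terms gives p(t) = -3t^3 + 4t^2 + (1/2)t - 2.
Check: p(1) = -1/2. ✓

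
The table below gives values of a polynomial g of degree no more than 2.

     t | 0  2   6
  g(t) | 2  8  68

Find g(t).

Using the Lagrange interpolation formula with nodes 0, 2, 6:
  L_0(t) = (t - 2)(t - 6) / 12
  L_1(t) = t(t - 6) / -8
  L_2(t) = t(t - 2) / 24
Then g(t) = 2·L_0(t) + 8·L_1(t) + 68·L_2(t).
Expanding and collecting terms gives g(t) = 2t² - t + 2.
Check: g(6) = 68. ✓

g(t) = 2t^2 - t + 2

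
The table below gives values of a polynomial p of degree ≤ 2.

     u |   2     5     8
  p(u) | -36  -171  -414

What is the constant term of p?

Write p(u) = au^2 + bu + c. Substituting each data point gives a linear system:
  4a + 2b + c = -36
  25a + 5b + c = -171
  64a + 8b + c = -414
Solving the system yields a = -6, b = -3, c = -6.
So p(u) = -6u^2 - 3u - 6.
The constant term is -6.

-6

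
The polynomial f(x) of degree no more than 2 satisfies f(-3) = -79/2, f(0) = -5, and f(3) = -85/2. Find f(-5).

-205/2

Write f(x) = ax^2 + bx + c. Substituting each data point gives a linear system:
  9a - 3b + c = -79/2
  c = -5
  9a + 3b + c = -85/2
Solving the system yields a = -4, b = -1/2, c = -5.
So f(x) = -4x^2 - (1/2)x - 5.
Then f(-5) = -205/2.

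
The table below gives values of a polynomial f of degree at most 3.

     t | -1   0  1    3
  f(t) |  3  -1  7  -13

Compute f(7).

-701

Using the Lagrange interpolation formula with nodes -1, 0, 1, 3:
  L_0(t) = t(t - 1)(t - 3) / -8
  L_1(t) = (t + 1)(t - 1)(t - 3) / 3
  L_2(t) = (t + 1)t(t - 3) / -4
  L_3(t) = (t + 1)t(t - 1) / 24
Then f(t) = 3·L_0(t) - 1·L_1(t) + 7·L_2(t) - 13·L_3(t).
Expanding and collecting terms gives f(t) = -3t^3 + 6t^2 + 5t - 1.
Evaluating at t = 7: f(7) = -701.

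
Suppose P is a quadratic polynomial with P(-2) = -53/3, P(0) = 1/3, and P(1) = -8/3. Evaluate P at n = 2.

Write P(n) = an^2 + bn + c. Substituting each data point gives a linear system:
  4a - 2b + c = -53/3
  c = 1/3
  a + b + c = -8/3
Solving the system yields a = -4, b = 1, c = 1/3.
So P(n) = -4n^2 + n + 1/3.
Then P(2) = -41/3.

-41/3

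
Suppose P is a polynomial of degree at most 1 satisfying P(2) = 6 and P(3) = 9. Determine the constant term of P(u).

Write P(u) = au + b. Substituting each data point gives a linear system:
  2a + b = 6
  3a + b = 9
Solving the system yields a = 3, b = 0.
So P(u) = 3u.
The constant term is 0.

0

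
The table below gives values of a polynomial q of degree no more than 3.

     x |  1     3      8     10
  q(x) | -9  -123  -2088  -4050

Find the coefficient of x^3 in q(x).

-4

Write q(x) = ax^3 + bx^2 + cx + d. Substituting each data point gives a linear system:
  a + b + c + d = -9
  27a + 9b + 3c + d = -123
  512a + 64b + 8c + d = -2088
  1000a + 100b + 10c + d = -4050
Solving the system yields a = -4, b = 0, c = -5, d = 0.
So q(x) = -4x^3 - 5x.
The leading coefficient is -4.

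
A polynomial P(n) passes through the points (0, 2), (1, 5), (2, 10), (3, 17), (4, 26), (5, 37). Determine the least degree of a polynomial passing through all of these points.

2

Forward differences of the values at n = 0, 1, 2, 3, 4, 5:
  P  : 2  5  10  17  26  37
  Δ  : 3  5  7  9  11
  Δ^2: 2  2  2  2
  Δ^3: 0  0  0
  Δ^4: 0  0
  Δ^5: 0
The second differences are constant (2) and nonzero, while all higher differences vanish, so the minimal degree is 2.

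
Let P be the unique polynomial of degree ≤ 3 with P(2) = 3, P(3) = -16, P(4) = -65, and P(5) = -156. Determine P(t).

P(t) = -2t^3 + 3t^2 + 4t - 1

Write P(t) = at^3 + bt^2 + ct + d. Substituting each data point gives a linear system:
  8a + 4b + 2c + d = 3
  27a + 9b + 3c + d = -16
  64a + 16b + 4c + d = -65
  125a + 25b + 5c + d = -156
Solving the system yields a = -2, b = 3, c = 4, d = -1.
So P(t) = -2t³ + 3t² + 4t - 1.
Check: P(3) = -16. ✓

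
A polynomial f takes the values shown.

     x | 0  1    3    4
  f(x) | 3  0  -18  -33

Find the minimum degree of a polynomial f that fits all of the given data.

2

Divided differences on the nodes 0, 1, 3, 4:
  order 0: 3  0  -18  -33
  order 1: -3  -9  -15
  order 2: -2  -2
  order 3: 0
The order-2 divided differences are all -2 (nonzero) and every higher order vanishes, so the data lies on a polynomial of degree exactly 2.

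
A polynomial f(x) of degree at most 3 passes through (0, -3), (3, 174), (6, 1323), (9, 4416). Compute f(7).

Write f(x) = ax^3 + bx^2 + cx + d. Substituting each data point gives a linear system:
  d = -3
  27a + 9b + 3c + d = 174
  216a + 36b + 6c + d = 1323
  729a + 81b + 9c + d = 4416
Solving the system yields a = 6, b = 0, c = 5, d = -3.
So f(x) = 6x³ + 5x - 3.
Then f(7) = 2090.

2090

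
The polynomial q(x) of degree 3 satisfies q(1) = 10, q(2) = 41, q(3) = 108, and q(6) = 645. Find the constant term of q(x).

Write q(x) = ax^3 + bx^2 + cx + d. Substituting each data point gives a linear system:
  a + b + c + d = 10
  8a + 4b + 2c + d = 41
  27a + 9b + 3c + d = 108
  216a + 36b + 6c + d = 645
Solving the system yields a = 2, b = 6, c = -1, d = 3.
So q(x) = 2x³ + 6x² - x + 3.
The constant term is 3.

3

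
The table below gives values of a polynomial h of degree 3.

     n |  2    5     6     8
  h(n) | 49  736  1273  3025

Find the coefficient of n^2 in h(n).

Write h(n) = an^3 + bn^2 + cn + d. Substituting each data point gives a linear system:
  8a + 4b + 2c + d = 49
  125a + 25b + 5c + d = 736
  216a + 36b + 6c + d = 1273
  512a + 64b + 8c + d = 3025
Solving the system yields a = 6, b = -1, c = 2, d = 1.
So h(n) = 6n^3 - n^2 + 2n + 1.
The coefficient of n^2 is -1.

-1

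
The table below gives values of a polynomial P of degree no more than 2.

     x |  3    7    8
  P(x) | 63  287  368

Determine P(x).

P(x) = 5x^2 + 6x

Write P(x) = ax^2 + bx + c. Substituting each data point gives a linear system:
  9a + 3b + c = 63
  49a + 7b + c = 287
  64a + 8b + c = 368
Solving the system yields a = 5, b = 6, c = 0.
So P(x) = 5x² + 6x.
Check: P(7) = 287. ✓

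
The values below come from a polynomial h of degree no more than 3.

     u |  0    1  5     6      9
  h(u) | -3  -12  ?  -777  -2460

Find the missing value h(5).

The 4 known points determine the degree-3 polynomial uniquely.
Write h(u) = au^3 + bu^2 + cu + d. Substituting each data point gives a linear system:
  d = -3
  a + b + c + d = -12
  216a + 36b + 6c + d = -777
  729a + 81b + 9c + d = -2460
Solving the system yields a = -3, b = -3, c = -3, d = -3.
So h(u) = -3u^3 - 3u^2 - 3u - 3.
Then h(5) = -468.

-468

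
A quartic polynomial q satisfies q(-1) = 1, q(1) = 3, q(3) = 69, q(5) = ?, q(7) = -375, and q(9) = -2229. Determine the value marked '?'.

On equispaced nodes a degree-4 polynomial has vanishing fifth forward difference, so
  - q(-1) + 5·q(1) - 10·q(3) + 10·q(5) - 5·q(7) + q(9) = 0.
Substituting the known values and solving for q(5):
  10·q(5) = 1030
  q(5) = 103.

103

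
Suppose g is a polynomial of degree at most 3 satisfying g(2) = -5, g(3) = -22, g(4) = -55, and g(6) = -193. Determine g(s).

Write g(s) = as^3 + bs^2 + cs + d. Substituting each data point gives a linear system:
  8a + 4b + 2c + d = -5
  27a + 9b + 3c + d = -22
  64a + 16b + 4c + d = -55
  216a + 36b + 6c + d = -193
Solving the system yields a = -1, b = 1, c = -3, d = 5.
So g(s) = -s³ + s² - 3s + 5.
Check: g(3) = -22. ✓

g(s) = -s^3 + s^2 - 3s + 5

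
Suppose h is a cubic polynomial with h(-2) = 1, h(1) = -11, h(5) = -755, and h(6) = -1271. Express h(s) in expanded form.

Write h(s) = as^3 + bs^2 + cs + d. Substituting each data point gives a linear system:
  -8a + 4b - 2c + d = 1
  a + b + c + d = -11
  125a + 25b + 5c + d = -755
  216a + 36b + 6c + d = -1271
Solving the system yields a = -5, b = -6, c = 5, d = -5.
So h(s) = -5s³ - 6s² + 5s - 5.
Check: h(-2) = 1. ✓

h(s) = -5s^3 - 6s^2 + 5s - 5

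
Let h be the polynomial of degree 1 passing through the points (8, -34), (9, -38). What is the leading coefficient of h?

Write h(x) = ax + b. Substituting each data point gives a linear system:
  8a + b = -34
  9a + b = -38
Solving the system yields a = -4, b = -2.
So h(x) = -4x - 2.
The leading coefficient is -4.

-4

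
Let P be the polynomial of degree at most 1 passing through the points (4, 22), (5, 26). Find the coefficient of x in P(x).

4

Write P(x) = ax + b. Substituting each data point gives a linear system:
  4a + b = 22
  5a + b = 26
Solving the system yields a = 4, b = 6.
So P(x) = 4x + 6.
The leading coefficient is 4.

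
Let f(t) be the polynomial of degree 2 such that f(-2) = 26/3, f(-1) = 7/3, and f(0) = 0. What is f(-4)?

Forward differences of the values at t = -2, -1, 0:
  f  : 26/3  7/3  0
  Δ  : -19/3  -7/3
  Δ^2: 4
The second differences are constant, confirming degree 2.
Interpolating (Newton forward form) and evaluating at t = -4 gives f(-4) = 100/3.

100/3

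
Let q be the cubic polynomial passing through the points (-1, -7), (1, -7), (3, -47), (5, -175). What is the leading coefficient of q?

Write q(s) = as^3 + bs^2 + cs + d. Substituting each data point gives a linear system:
  -a + b - c + d = -7
  a + b + c + d = -7
  27a + 9b + 3c + d = -47
  125a + 25b + 5c + d = -175
Solving the system yields a = -1, b = -2, c = 1, d = -5.
So q(s) = -s^3 - 2s^2 + s - 5.
The leading coefficient is -1.

-1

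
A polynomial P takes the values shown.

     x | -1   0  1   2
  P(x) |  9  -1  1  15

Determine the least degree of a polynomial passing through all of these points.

Divided differences on the nodes -1, 0, 1, 2:
  order 0: 9  -1  1  15
  order 1: -10  2  14
  order 2: 6  6
  order 3: 0
The order-2 divided differences are all 6 (nonzero) and every higher order vanishes, so the data lies on a polynomial of degree exactly 2.

2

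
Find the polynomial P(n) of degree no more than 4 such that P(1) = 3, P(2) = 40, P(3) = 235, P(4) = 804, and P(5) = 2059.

Write P(n) = an^4 + bn^3 + cn^2 + dn + e. Substituting each data point gives a linear system:
  a + b + c + d + e = 3
  16a + 8b + 4c + 2d + e = 40
  81a + 27b + 9c + 3d + e = 235
  256a + 64b + 16c + 4d + e = 804
  625a + 125b + 25c + 5d + e = 2059
Solving the system yields a = 4, b = -4, c = 3, d = -4, e = 4.
So P(n) = 4n⁴ - 4n³ + 3n² - 4n + 4.
Check: P(3) = 235. ✓

P(n) = 4n^4 - 4n^3 + 3n^2 - 4n + 4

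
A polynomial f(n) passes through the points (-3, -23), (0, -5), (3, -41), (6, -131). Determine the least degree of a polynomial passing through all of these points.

2

Forward differences of the values at n = -3, 0, 3, 6:
  f  : -23  -5  -41  -131
  Δ  : 18  -36  -90
  Δ^2: -54  -54
  Δ^3: 0
The second differences are constant (-54) and nonzero, while all higher differences vanish, so the minimal degree is 2.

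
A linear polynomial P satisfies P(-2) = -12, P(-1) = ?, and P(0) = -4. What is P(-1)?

-8

On equispaced nodes a degree-1 polynomial has vanishing second forward difference, so
  P(-2) - 2·P(-1) + P(0) = 0.
Substituting the known values and solving for P(-1):
  -2·P(-1) = 16
  P(-1) = -8.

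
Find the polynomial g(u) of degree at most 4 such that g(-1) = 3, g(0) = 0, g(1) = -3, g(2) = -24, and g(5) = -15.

Using the Lagrange interpolation formula with nodes -1, 0, 1, 2, 5:
  L_0(u) = u(u - 1)(u - 2)(u - 5) / 36
  L_1(u) = (u + 1)(u - 1)(u - 2)(u - 5) / -10
  L_2(u) = (u + 1)u(u - 2)(u - 5) / 8
  L_3(u) = (u + 1)u(u - 1)(u - 5) / -18
  L_4(u) = (u + 1)u(u - 1)(u - 2) / 360
Then g(u) = 3·L_0(u) + 0·L_1(u) - 3·L_2(u) - 24·L_3(u) - 15·L_4(u).
Expanding and collecting terms gives g(u) = u^4 - 5u^3 - u^2 + 2u.
Check: g(1) = -3. ✓

g(u) = u^4 - 5u^3 - u^2 + 2u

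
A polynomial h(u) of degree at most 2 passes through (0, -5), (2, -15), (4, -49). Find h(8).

-189

Forward differences of the values at u = 0, 2, 4:
  h  : -5  -15  -49
  Δ  : -10  -34
  Δ^2: -24
The second differences are constant, confirming degree 2.
Interpolating (Newton forward form) and evaluating at u = 8 gives h(8) = -189.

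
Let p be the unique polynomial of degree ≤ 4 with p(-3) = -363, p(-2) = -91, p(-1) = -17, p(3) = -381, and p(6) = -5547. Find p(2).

-83

Using the Lagrange interpolation formula with nodes -3, -2, -1, 3, 6:
  L_0(t) = (t + 2)(t + 1)(t - 3)(t - 6) / 108
  L_1(t) = (t + 3)(t + 1)(t - 3)(t - 6) / -40
  L_2(t) = (t + 3)(t + 2)(t - 3)(t - 6) / 56
  L_3(t) = (t + 3)(t + 2)(t + 1)(t - 6) / -360
  L_4(t) = (t + 3)(t + 2)(t + 1)(t - 3) / 1512
Then p(t) = -363·L_0(t) - 91·L_1(t) - 17·L_2(t) - 381·L_3(t) - 5547·L_4(t).
Expanding and collecting terms gives p(t) = -4t^4 - t^3 - 5t^2 + 6t - 3.
Evaluating at t = 2: p(2) = -83.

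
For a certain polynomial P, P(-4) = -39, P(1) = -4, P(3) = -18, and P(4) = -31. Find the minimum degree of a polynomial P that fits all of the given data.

2

Divided differences on the nodes -4, 1, 3, 4:
  order 0: -39  -4  -18  -31
  order 1: 7  -7  -13
  order 2: -2  -2
  order 3: 0
The order-2 divided differences are all -2 (nonzero) and every higher order vanishes, so the data lies on a polynomial of degree exactly 2.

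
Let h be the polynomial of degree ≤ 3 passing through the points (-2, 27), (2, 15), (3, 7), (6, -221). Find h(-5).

351

Using the Lagrange interpolation formula with nodes -2, 2, 3, 6:
  L_0(t) = (t - 2)(t - 3)(t - 6) / -160
  L_1(t) = (t + 2)(t - 3)(t - 6) / 16
  L_2(t) = (t + 2)(t - 2)(t - 6) / -15
  L_3(t) = (t + 2)(t - 2)(t - 3) / 96
Then h(t) = 27·L_0(t) + 15·L_1(t) + 7·L_2(t) - 221·L_3(t).
Expanding and collecting terms gives h(t) = -2t³ + 5t² + 5t + 1.
Evaluating at t = -5: h(-5) = 351.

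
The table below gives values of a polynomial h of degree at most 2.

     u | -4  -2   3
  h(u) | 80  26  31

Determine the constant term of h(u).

4

Write h(u) = au^2 + bu + c. Substituting each data point gives a linear system:
  16a - 4b + c = 80
  4a - 2b + c = 26
  9a + 3b + c = 31
Solving the system yields a = 4, b = -3, c = 4.
So h(u) = 4u² - 3u + 4.
The constant term is 4.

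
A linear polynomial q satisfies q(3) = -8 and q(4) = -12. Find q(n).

Write q(n) = an + b. Substituting each data point gives a linear system:
  3a + b = -8
  4a + b = -12
Solving the system yields a = -4, b = 4.
So q(n) = -4n + 4.
Check: q(3) = -8. ✓

q(n) = -4n + 4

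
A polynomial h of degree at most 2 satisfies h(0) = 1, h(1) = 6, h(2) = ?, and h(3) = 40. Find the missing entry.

On equispaced nodes a degree-2 polynomial has vanishing third forward difference, so
  - h(0) + 3·h(1) - 3·h(2) + h(3) = 0.
Substituting the known values and solving for h(2):
  -3·h(2) = -57
  h(2) = 19.

19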